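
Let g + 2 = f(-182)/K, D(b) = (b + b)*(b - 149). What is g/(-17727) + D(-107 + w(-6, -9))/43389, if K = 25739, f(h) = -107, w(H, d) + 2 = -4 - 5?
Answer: 168146517331/115773841827 ≈ 1.4524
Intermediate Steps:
w(H, d) = -11 (w(H, d) = -2 + (-4 - 5) = -2 - 9 = -11)
D(b) = 2*b*(-149 + b) (D(b) = (2*b)*(-149 + b) = 2*b*(-149 + b))
g = -51585/25739 (g = -2 - 107/25739 = -51585/25739 ≈ -2.0042)
g/(-17727) + D(-107 + w(-6, -9))/43389 = -51585/25739/(-17727) + (2*(-107 - 11)*(-149 + (-107 - 11)))/43389 = -51585/25739*(-1/17727) + (2*(-118)*(-149 - 118))*(1/43389) = 905/8004829 + (2*(-118)*(-267))*(1/43389) = 905/8004829 + 63012*(1/43389) = 905/8004829 + 21004/14463 = 168146517331/115773841827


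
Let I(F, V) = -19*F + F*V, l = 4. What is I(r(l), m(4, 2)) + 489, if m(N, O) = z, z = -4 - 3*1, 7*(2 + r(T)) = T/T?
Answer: 3761/7 ≈ 537.29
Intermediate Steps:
r(T) = -13/7 (r(T) = -2 + (T/T)/7 = -2 + (⅐)*1 = -2 + ⅐ = -13/7)
z = -7 (z = -4 - 3 = -7)
m(N, O) = -7
I(r(l), m(4, 2)) + 489 = -13*(-19 - 7)/7 + 489 = -13/7*(-26) + 489 = 338/7 + 489 = 3761/7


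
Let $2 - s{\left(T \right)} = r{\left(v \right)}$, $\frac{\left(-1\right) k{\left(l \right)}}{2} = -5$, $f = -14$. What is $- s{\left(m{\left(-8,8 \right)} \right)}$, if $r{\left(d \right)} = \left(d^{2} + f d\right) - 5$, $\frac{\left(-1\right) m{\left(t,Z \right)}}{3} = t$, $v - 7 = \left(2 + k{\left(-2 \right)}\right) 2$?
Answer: $520$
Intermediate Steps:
$k{\left(l \right)} = 10$ ($k{\left(l \right)} = \left(-2\right) \left(-5\right) = 10$)
$v = 31$ ($v = 7 + \left(2 + 10\right) 2 = 7 + 12 \cdot 2 = 7 + 24 = 31$)
$m{\left(t,Z \right)} = - 3 t$
$r{\left(d \right)} = -5 + d^{2} - 14 d$ ($r{\left(d \right)} = \left(d^{2} - 14 d\right) - 5 = -5 + d^{2} - 14 d$)
$s{\left(T \right)} = -520$ ($s{\left(T \right)} = 2 - \left(-5 + 31^{2} - 434\right) = 2 - \left(-5 + 961 - 434\right) = 2 - 522 = -520$)
$- s{\left(m{\left(-8,8 \right)} \right)} = \left(-1\right) \left(-520\right) = 520$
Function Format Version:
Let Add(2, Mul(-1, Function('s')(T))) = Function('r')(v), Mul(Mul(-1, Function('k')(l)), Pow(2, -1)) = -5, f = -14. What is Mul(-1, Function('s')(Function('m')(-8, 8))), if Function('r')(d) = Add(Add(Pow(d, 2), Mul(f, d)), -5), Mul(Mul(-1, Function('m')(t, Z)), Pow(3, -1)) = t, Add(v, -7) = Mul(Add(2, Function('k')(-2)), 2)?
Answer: 520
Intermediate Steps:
Function('k')(l) = 10 (Function('k')(l) = Mul(-2, -5) = 10)
v = 31 (v = Add(7, Mul(Add(2, 10), 2)) = Add(7, Mul(12, 2)) = Add(7, 24) = 31)
Function('m')(t, Z) = Mul(-3, t)
Function('r')(d) = Add(-5, Pow(d, 2), Mul(-14, d)) (Function('r')(d) = Add(Add(Pow(d, 2), Mul(-14, d)), -5) = Add(-5, Pow(d, 2), Mul(-14, d)))
Function('s')(T) = -520 (Function('s')(T) = Add(2, Mul(-1, Add(-5, Pow(31, 2), Mul(-14, 31)))) = Add(2, Mul(-1, Add(-5, 961, -434))) = Add(2, Mul(-1, 522)) = Add(2, -522) = -520)
Mul(-1, Function('s')(Function('m')(-8, 8))) = Mul(-1, -520) = 520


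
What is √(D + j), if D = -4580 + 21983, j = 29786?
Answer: √47189 ≈ 217.23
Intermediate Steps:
D = 17403
√(D + j) = √(17403 + 29786) = √47189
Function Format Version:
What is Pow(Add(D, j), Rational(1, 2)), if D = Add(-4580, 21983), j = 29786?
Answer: Pow(47189, Rational(1, 2)) ≈ 217.23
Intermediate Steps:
D = 17403
Pow(Add(D, j), Rational(1, 2)) = Pow(Add(17403, 29786), Rational(1, 2)) = Pow(47189, Rational(1, 2))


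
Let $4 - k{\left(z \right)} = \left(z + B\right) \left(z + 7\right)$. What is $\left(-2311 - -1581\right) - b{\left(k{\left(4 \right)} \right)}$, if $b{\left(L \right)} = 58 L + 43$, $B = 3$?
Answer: $3461$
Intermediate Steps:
$k{\left(z \right)} = 4 - \left(3 + z\right) \left(7 + z\right)$ ($k{\left(z \right)} = 4 - \left(z + 3\right) \left(z + 7\right) = 4 - \left(3 + z\right) \left(7 + z\right)$)
$b{\left(L \right)} = 43 + 58 L$
$\left(-2311 - -1581\right) - b{\left(k{\left(4 \right)} \right)} = \left(-2311 - -1581\right) - \left(43 + 58 \left(-17 - 4^{2} - 40\right)\right) = \left(-2311 + 1581\right) - \left(43 + 58 \left(-17 - 16 - 40\right)\right) = -730 - \left(43 + 58 \left(-17 - 16 - 40\right)\right) = -730 - \left(43 + 58 \left(-73\right)\right) = -730 - \left(43 - 4234\right) = -730 - -4191 = -730 + 4191 = 3461$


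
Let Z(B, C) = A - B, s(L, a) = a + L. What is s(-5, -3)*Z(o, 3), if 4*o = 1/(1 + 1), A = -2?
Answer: 17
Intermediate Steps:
s(L, a) = L + a
o = ⅛ (o = 1/(4*(1 + 1)) = (¼)/2 = (¼)*(½) = ⅛ ≈ 0.12500)
Z(B, C) = -2 - B
s(-5, -3)*Z(o, 3) = (-5 - 3)*(-2 - 1*⅛) = -8*(-2 - ⅛) = -8*(-17/8) = 17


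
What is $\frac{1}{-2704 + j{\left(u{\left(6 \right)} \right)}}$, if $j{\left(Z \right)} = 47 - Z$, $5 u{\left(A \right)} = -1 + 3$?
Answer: $- \frac{5}{13287} \approx -0.00037631$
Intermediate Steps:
$u{\left(A \right)} = \frac{2}{5}$ ($u{\left(A \right)} = \frac{-1 + 3}{5} = \frac{1}{5} \cdot 2 = \frac{2}{5}$)
$\frac{1}{-2704 + j{\left(u{\left(6 \right)} \right)}} = \frac{1}{-2704 + \left(47 - \frac{2}{5}\right)} = \frac{1}{-2704 + \frac{233}{5}} = \frac{1}{- \frac{13287}{5}} = - \frac{5}{13287}$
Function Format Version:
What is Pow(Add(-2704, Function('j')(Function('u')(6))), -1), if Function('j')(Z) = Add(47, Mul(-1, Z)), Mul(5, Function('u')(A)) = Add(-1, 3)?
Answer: Rational(-5, 13287) ≈ -0.00037631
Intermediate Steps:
Function('u')(A) = Rational(2, 5) (Function('u')(A) = Mul(Rational(1, 5), Add(-1, 3)) = Mul(Rational(1, 5), 2) = Rational(2, 5))
Pow(Add(-2704, Function('j')(Function('u')(6))), -1) = Pow(Add(-2704, Add(47, Mul(-1, Rational(2, 5)))), -1) = Pow(Add(-2704, Add(47, Rational(-2, 5))), -1) = Pow(Add(-2704, Rational(233, 5)), -1) = Pow(Rational(-13287, 5), -1) = Rational(-5, 13287)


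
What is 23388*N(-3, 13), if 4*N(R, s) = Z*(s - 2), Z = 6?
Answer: 385902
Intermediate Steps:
N(R, s) = -3 + 3*s/2 (N(R, s) = (6*(s - 2))/4 = (6*(-2 + s))/4 = (-12 + 6*s)/4 = -3 + 3*s/2)
23388*N(-3, 13) = 23388*(-3 + (3/2)*13) = 23388*(-3 + 39/2) = 23388*(33/2) = 385902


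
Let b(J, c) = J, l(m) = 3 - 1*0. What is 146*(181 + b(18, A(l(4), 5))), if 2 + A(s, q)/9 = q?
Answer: 29054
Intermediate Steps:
l(m) = 3 (l(m) = 3 + 0 = 3)
A(s, q) = -18 + 9*q
146*(181 + b(18, A(l(4), 5))) = 146*(181 + 18) = 146*199 = 29054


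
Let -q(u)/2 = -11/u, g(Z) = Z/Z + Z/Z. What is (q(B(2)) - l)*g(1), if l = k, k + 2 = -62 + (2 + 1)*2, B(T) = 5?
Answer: 624/5 ≈ 124.80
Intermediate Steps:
g(Z) = 2 (g(Z) = 1 + 1 = 2)
q(u) = 22/u (q(u) = -(-22)/u = 22/u)
k = -58 (k = -2 + (-62 + (2 + 1)*2) = -2 + (-62 + 3*2) = -2 + (-62 + 6) = -2 - 56 = -58)
l = -58
(q(B(2)) - l)*g(1) = (22/5 - 1*(-58))*2 = (22*(⅕) + 58)*2 = (22/5 + 58)*2 = (312/5)*2 = 624/5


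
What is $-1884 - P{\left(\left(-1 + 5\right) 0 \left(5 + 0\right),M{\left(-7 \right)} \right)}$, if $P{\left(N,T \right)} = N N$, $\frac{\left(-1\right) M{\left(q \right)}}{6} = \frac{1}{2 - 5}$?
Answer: $-1884$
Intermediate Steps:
$M{\left(q \right)} = 2$ ($M{\left(q \right)} = - \frac{6}{2 - 5} = - \frac{6}{-3} = \left(-6\right) \left(- \frac{1}{3}\right) = 2$)
$P{\left(N,T \right)} = N^{2}$
$-1884 - P{\left(\left(-1 + 5\right) 0 \left(5 + 0\right),M{\left(-7 \right)} \right)} = -1884 - \left(\left(-1 + 5\right) 0 \left(5 + 0\right)\right)^{2} = -1884 - \left(4 \cdot 0 \cdot 5\right)^{2} = -1884 - \left(0 \cdot 5\right)^{2} = -1884 - 0^{2} = -1884 - 0 = -1884 + 0 = -1884$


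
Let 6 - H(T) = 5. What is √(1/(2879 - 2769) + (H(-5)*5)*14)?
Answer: √847110/110 ≈ 8.3671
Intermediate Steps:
H(T) = 1 (H(T) = 6 - 1*5 = 6 - 5 = 1)
√(1/(2879 - 2769) + (H(-5)*5)*14) = √(1/(2879 - 2769) + (1*5)*14) = √(1/110 + 5*14) = √(1/110 + 70) = √(7701/110) = √847110/110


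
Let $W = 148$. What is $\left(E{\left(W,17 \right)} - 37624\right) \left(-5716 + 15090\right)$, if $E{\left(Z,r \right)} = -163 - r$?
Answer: $-354374696$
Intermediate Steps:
$\left(E{\left(W,17 \right)} - 37624\right) \left(-5716 + 15090\right) = \left(\left(-163 - 17\right) - 37624\right) \left(-5716 + 15090\right) = \left(\left(-163 - 17\right) - 37624\right) 9374 = \left(-180 - 37624\right) 9374 = \left(-37804\right) 9374 = -354374696$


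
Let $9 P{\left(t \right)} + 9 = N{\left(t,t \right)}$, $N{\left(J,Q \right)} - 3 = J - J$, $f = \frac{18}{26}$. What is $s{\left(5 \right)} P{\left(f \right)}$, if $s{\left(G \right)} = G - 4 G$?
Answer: $10$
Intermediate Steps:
$f = \frac{9}{13}$ ($f = 18 \cdot \frac{1}{26} = \frac{9}{13} \approx 0.69231$)
$N{\left(J,Q \right)} = 3$ ($N{\left(J,Q \right)} = 3 + \left(J - J\right) = 3 + 0 = 3$)
$s{\left(G \right)} = - 3 G$
$P{\left(t \right)} = - \frac{2}{3}$ ($P{\left(t \right)} = -1 + \frac{1}{9} \cdot 3 = -1 + \frac{1}{3} = - \frac{2}{3}$)
$s{\left(5 \right)} P{\left(f \right)} = \left(-3\right) 5 \left(- \frac{2}{3}\right) = \left(-15\right) \left(- \frac{2}{3}\right) = 10$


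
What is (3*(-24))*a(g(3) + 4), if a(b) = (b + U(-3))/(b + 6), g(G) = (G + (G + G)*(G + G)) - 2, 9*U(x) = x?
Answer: -2928/47 ≈ -62.298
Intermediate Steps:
U(x) = x/9
g(G) = -2 + G + 4*G**2 (g(G) = (G + (2*G)*(2*G)) - 2 = (G + 4*G**2) - 2 = -2 + G + 4*G**2)
a(b) = (-1/3 + b)/(6 + b) (a(b) = (b + (1/9)*(-3))/(b + 6) = (b - 1/3)/(6 + b) = (-1/3 + b)/(6 + b))
(3*(-24))*a(g(3) + 4) = (3*(-24))*((-1/3 + ((-2 + 3 + 4*3**2) + 4))/(6 + ((-2 + 3 + 4*3**2) + 4))) = -72*(-1/3 + ((-2 + 3 + 4*9) + 4))/(6 + ((-2 + 3 + 4*9) + 4)) = -72*(-1/3 + ((-2 + 3 + 36) + 4))/(6 + ((-2 + 3 + 36) + 4)) = -72*(-1/3 + (37 + 4))/(6 + (37 + 4)) = -72*(-1/3 + 41)/(6 + 41) = -72*122/(47*3) = -72*122/141 = -2928/47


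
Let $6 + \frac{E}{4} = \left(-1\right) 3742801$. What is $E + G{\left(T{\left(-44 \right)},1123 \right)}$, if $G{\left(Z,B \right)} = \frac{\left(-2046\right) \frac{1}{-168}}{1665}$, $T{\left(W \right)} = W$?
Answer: $- \frac{697958649019}{46620} \approx -1.4971 \cdot 10^{7}$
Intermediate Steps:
$G{\left(Z,B \right)} = \frac{341}{46620}$ ($G{\left(Z,B \right)} = \left(-2046\right) \left(- \frac{1}{168}\right) \frac{1}{1665} = \frac{341}{28} \cdot \frac{1}{1665} = \frac{341}{46620}$)
$E = -14971228$ ($E = -24 + 4 \left(\left(-1\right) 3742801\right) = -24 + 4 \left(-3742801\right) = -24 - 14971204 = -14971228$)
$E + G{\left(T{\left(-44 \right)},1123 \right)} = -14971228 + \frac{341}{46620} = - \frac{697958649019}{46620}$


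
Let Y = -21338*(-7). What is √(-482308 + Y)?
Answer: I*√332942 ≈ 577.01*I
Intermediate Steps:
Y = 149366
√(-482308 + Y) = √(-482308 + 149366) = √(-332942) = I*√332942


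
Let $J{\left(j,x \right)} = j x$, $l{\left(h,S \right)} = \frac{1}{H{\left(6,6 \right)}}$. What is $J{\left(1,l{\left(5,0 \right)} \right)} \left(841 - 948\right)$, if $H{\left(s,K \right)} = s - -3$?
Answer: $- \frac{107}{9} \approx -11.889$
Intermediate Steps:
$H{\left(s,K \right)} = 3 + s$ ($H{\left(s,K \right)} = s + 3 = 3 + s$)
$l{\left(h,S \right)} = \frac{1}{9}$ ($l{\left(h,S \right)} = \frac{1}{3 + 6} = \frac{1}{9}$)
$J{\left(1,l{\left(5,0 \right)} \right)} \left(841 - 948\right) = 1 \cdot \frac{1}{9} \left(841 - 948\right) = \frac{1}{9} \left(-107\right) = - \frac{107}{9}$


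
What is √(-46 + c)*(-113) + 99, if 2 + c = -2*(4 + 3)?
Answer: 99 - 113*I*√62 ≈ 99.0 - 889.76*I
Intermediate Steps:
c = -16 (c = -2 - 2*(4 + 3) = -2 - 2*7 = -2 - 14 = -16)
√(-46 + c)*(-113) + 99 = √(-46 - 16)*(-113) + 99 = √(-62)*(-113) + 99 = (I*√62)*(-113) + 99 = -113*I*√62 + 99 = 99 - 113*I*√62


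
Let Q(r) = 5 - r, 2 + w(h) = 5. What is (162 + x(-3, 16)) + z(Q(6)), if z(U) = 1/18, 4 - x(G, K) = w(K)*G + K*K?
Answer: -1457/18 ≈ -80.944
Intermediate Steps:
w(h) = 3 (w(h) = -2 + 5 = 3)
x(G, K) = 4 - K² - 3*G (x(G, K) = 4 - (3*G + K*K) = 4 - (3*G + K²) = 4 - (K² + 3*G) = 4 + (-K² - 3*G) = 4 - K² - 3*G)
z(U) = 1/18
(162 + x(-3, 16)) + z(Q(6)) = (162 + (4 - 1*16² - 3*(-3))) + 1/18 = (162 + (4 - 1*256 + 9)) + 1/18 = (162 + (4 - 256 + 9)) + 1/18 = (162 - 243) + 1/18 = -81 + 1/18 = -1457/18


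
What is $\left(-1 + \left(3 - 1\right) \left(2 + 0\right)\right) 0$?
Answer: $0$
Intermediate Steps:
$\left(-1 + \left(3 - 1\right) \left(2 + 0\right)\right) 0 = \left(-1 + 2 \cdot 2\right) 0 = \left(-1 + 4\right) 0 = 3 \cdot 0 = 0$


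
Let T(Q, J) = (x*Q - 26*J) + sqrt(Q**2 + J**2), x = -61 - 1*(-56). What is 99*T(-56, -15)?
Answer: 66330 + 99*sqrt(3361) ≈ 72070.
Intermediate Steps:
x = -5 (x = -61 + 56 = -5)
T(Q, J) = sqrt(J**2 + Q**2) - 26*J - 5*Q (T(Q, J) = (-5*Q - 26*J) + sqrt(Q**2 + J**2) = (-26*J - 5*Q) + sqrt(J**2 + Q**2) = sqrt(J**2 + Q**2) - 26*J - 5*Q)
99*T(-56, -15) = 99*(sqrt((-15)**2 + (-56)**2) - 26*(-15) - 5*(-56)) = 99*(sqrt(225 + 3136) + 390 + 280) = 99*(sqrt(3361) + 390 + 280) = 99*(670 + sqrt(3361)) = 66330 + 99*sqrt(3361)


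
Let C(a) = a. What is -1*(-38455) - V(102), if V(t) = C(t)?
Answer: 38353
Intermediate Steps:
V(t) = t
-1*(-38455) - V(102) = -1*(-38455) - 1*102 = 38455 - 102 = 38353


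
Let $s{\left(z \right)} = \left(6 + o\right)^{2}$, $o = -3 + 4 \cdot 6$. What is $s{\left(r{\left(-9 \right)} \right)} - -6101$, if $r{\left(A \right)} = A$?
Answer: $6830$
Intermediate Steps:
$o = 21$ ($o = -3 + 24 = 21$)
$s{\left(z \right)} = 729$ ($s{\left(z \right)} = \left(6 + 21\right)^{2} = 27^{2} = 729$)
$s{\left(r{\left(-9 \right)} \right)} - -6101 = 729 - -6101 = 729 + 6101 = 6830$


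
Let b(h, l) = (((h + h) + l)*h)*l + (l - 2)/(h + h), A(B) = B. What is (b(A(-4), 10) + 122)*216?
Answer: 8856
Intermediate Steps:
b(h, l) = (-2 + l)/(2*h) + h*l*(l + 2*h) (b(h, l) = ((2*h + l)*h)*l + (-2 + l)/((2*h)) = ((l + 2*h)*h)*l + (-2 + l)*(1/(2*h)) = (h*(l + 2*h))*l + (-2 + l)/(2*h) = h*l*(l + 2*h) + (-2 + l)/(2*h) = (-2 + l)/(2*h) + h*l*(l + 2*h))
(b(A(-4), 10) + 122)*216 = ((-1 + (1/2)*10 + 10*(-4)**2*(10 + 2*(-4)))/(-4) + 122)*216 = (-(-1 + 5 + 10*16*(10 - 8))/4 + 122)*216 = (-(-1 + 5 + 10*16*2)/4 + 122)*216 = (-(-1 + 5 + 320)/4 + 122)*216 = (-1/4*324 + 122)*216 = (-81 + 122)*216 = 41*216 = 8856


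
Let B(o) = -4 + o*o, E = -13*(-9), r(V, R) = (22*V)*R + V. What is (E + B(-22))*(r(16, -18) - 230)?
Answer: -3910350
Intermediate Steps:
r(V, R) = V + 22*R*V (r(V, R) = 22*R*V + V = V + 22*R*V)
E = 117
B(o) = -4 + o²
(E + B(-22))*(r(16, -18) - 230) = (117 + (-4 + (-22)²))*(16*(1 + 22*(-18)) - 230) = (117 + (-4 + 484))*(16*(1 - 396) - 230) = (117 + 480)*(16*(-395) - 230) = 597*(-6320 - 230) = 597*(-6550) = -3910350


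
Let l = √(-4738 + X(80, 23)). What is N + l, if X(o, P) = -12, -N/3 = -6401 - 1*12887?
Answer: 57864 + 5*I*√190 ≈ 57864.0 + 68.92*I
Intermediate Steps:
N = 57864 (N = -3*(-6401 - 1*12887) = -3*(-6401 - 12887) = -3*(-19288) = 57864)
l = 5*I*√190 (l = √(-4738 - 12) = √(-4750) = 5*I*√190 ≈ 68.92*I)
N + l = 57864 + 5*I*√190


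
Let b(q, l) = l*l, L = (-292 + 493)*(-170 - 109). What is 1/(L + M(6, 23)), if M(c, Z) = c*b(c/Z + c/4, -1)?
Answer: -1/56073 ≈ -1.7834e-5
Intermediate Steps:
L = -56079 (L = 201*(-279) = -56079)
b(q, l) = l²
M(c, Z) = c (M(c, Z) = c*(-1)² = c*1 = c)
1/(L + M(6, 23)) = 1/(-56079 + 6) = 1/(-56073) = -1/56073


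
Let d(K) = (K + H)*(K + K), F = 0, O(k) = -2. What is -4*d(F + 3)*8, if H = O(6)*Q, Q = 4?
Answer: 960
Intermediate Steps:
H = -8 (H = -2*4 = -8)
d(K) = 2*K*(-8 + K) (d(K) = (K - 8)*(K + K) = (-8 + K)*(2*K) = 2*K*(-8 + K))
-4*d(F + 3)*8 = -8*(0 + 3)*(-8 + (0 + 3))*8 = -8*3*(-8 + 3)*8 = -8*3*(-5)*8 = -4*(-30)*8 = 120*8 = 960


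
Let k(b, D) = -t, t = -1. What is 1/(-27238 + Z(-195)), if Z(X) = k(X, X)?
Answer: -1/27237 ≈ -3.6715e-5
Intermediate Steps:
k(b, D) = 1 (k(b, D) = -1*(-1) = 1)
Z(X) = 1
1/(-27238 + Z(-195)) = 1/(-27238 + 1) = 1/(-27237) = -1/27237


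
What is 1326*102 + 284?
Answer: 135536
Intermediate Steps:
1326*102 + 284 = 135252 + 284 = 135536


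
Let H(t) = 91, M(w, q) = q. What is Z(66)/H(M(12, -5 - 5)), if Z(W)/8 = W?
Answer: 528/91 ≈ 5.8022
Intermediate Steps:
Z(W) = 8*W
Z(66)/H(M(12, -5 - 5)) = (8*66)/91 = 528*(1/91) = 528/91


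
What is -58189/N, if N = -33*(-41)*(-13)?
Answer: 58189/17589 ≈ 3.3083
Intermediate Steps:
N = -17589 (N = 1353*(-13) = -17589)
-58189/N = -58189/(-17589) = -58189*(-1/17589) = 58189/17589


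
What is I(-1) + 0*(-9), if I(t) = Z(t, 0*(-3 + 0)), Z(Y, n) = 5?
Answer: 5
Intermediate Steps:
I(t) = 5
I(-1) + 0*(-9) = 5 + 0*(-9) = 5 + 0 = 5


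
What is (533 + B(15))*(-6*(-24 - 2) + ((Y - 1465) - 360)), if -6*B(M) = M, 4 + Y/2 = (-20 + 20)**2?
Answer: -1779297/2 ≈ -8.8965e+5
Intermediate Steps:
Y = -8 (Y = -8 + 2*(-20 + 20)**2 = -8 + 2*0**2 = -8 + 2*0 = -8 + 0 = -8)
B(M) = -M/6
(533 + B(15))*(-6*(-24 - 2) + ((Y - 1465) - 360)) = (533 - 1/6*15)*(-6*(-24 - 2) + ((-8 - 1465) - 360)) = (533 - 5/2)*(-6*(-26) + (-1473 - 360)) = 1061*(156 - 1833)/2 = (1061/2)*(-1677) = -1779297/2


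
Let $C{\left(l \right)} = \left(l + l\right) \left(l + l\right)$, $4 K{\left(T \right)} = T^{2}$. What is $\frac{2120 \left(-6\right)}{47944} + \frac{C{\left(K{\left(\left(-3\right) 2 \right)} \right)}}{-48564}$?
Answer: $- \frac{2198847}{8084557} \approx -0.27198$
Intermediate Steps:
$K{\left(T \right)} = \frac{T^{2}}{4}$
$C{\left(l \right)} = 4 l^{2}$ ($C{\left(l \right)} = 2 l 2 l = 4 l^{2}$)
$\frac{2120 \left(-6\right)}{47944} + \frac{C{\left(K{\left(\left(-3\right) 2 \right)} \right)}}{-48564} = \frac{2120 \left(-6\right)}{47944} + \frac{4 \left(\frac{\left(\left(-3\right) 2\right)^{2}}{4}\right)^{2}}{-48564} = \left(-12720\right) \frac{1}{47944} + 4 \left(\frac{\left(-6\right)^{2}}{4}\right)^{2} \left(- \frac{1}{48564}\right) = - \frac{1590}{5993} + 4 \left(\frac{1}{4} \cdot 36\right)^{2} \left(- \frac{1}{48564}\right) = - \frac{1590}{5993} + 4 \cdot 9^{2} \left(- \frac{1}{48564}\right) = - \frac{1590}{5993} + 4 \cdot 81 \left(- \frac{1}{48564}\right) = - \frac{1590}{5993} + 324 \left(- \frac{1}{48564}\right) = - \frac{1590}{5993} - \frac{9}{1349} = - \frac{2198847}{8084557}$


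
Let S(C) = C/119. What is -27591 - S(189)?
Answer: -469074/17 ≈ -27593.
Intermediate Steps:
S(C) = C/119 (S(C) = C*(1/119) = C/119)
-27591 - S(189) = -27591 - 189/119 = -27591 - 1*27/17 = -27591 - 27/17 = -469074/17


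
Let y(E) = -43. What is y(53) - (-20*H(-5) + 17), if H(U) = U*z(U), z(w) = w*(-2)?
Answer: -1060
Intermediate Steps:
z(w) = -2*w
H(U) = -2*U² (H(U) = U*(-2*U) = -2*U²)
y(53) - (-20*H(-5) + 17) = -43 - (-(-40)*(-5)² + 17) = -43 - (-(-40)*25 + 17) = -43 - (-20*(-50) + 17) = -43 - (1000 + 17) = -43 - 1*1017 = -43 - 1017 = -1060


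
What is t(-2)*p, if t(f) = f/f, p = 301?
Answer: 301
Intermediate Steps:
t(f) = 1
t(-2)*p = 1*301 = 301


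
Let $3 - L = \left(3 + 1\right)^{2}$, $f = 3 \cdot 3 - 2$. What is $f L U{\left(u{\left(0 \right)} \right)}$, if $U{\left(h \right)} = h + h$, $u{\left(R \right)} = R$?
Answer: $0$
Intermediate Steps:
$U{\left(h \right)} = 2 h$
$f = 7$ ($f = 9 - 2 = 7$)
$L = -13$ ($L = 3 - \left(3 + 1\right)^{2} = 3 - 4^{2} = 3 - 16 = -13$)
$f L U{\left(u{\left(0 \right)} \right)} = 7 \left(-13\right) 2 \cdot 0 = \left(-91\right) 0 = 0$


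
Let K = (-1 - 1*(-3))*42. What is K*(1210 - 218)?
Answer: 83328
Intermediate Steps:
K = 84 (K = (-1 + 3)*42 = 2*42 = 84)
K*(1210 - 218) = 84*(1210 - 218) = 84*992 = 83328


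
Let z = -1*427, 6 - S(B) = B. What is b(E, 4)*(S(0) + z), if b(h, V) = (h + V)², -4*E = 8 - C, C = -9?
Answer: -421/16 ≈ -26.313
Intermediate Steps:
S(B) = 6 - B
z = -427
E = -17/4 (E = -(8 - 1*(-9))/4 = -(8 + 9)/4 = -¼*17 = -17/4 ≈ -4.2500)
b(h, V) = (V + h)²
b(E, 4)*(S(0) + z) = (4 - 17/4)²*((6 - 1*0) - 427) = (-¼)²*((6 + 0) - 427) = (6 - 427)/16 = (1/16)*(-421) = -421/16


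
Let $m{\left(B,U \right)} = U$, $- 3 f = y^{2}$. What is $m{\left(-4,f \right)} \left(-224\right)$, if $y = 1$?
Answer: $\frac{224}{3} \approx 74.667$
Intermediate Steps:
$f = - \frac{1}{3}$ ($f = - \frac{1^{2}}{3} = \left(- \frac{1}{3}\right) 1 = - \frac{1}{3} \approx -0.33333$)
$m{\left(-4,f \right)} \left(-224\right) = \left(- \frac{1}{3}\right) \left(-224\right) = \frac{224}{3}$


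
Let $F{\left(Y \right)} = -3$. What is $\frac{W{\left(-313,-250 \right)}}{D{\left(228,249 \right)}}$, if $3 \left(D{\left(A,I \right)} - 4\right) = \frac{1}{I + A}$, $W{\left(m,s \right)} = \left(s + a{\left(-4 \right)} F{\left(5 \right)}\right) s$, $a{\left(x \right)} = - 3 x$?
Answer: $\frac{4092660}{229} \approx 17872.0$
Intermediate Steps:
$W{\left(m,s \right)} = s \left(-36 + s\right)$ ($W{\left(m,s \right)} = \left(s + \left(-3\right) \left(-4\right) \left(-3\right)\right) s = \left(s + 12 \left(-3\right)\right) s = \left(s - 36\right) s = \left(-36 + s\right) s = s \left(-36 + s\right)$)
$D{\left(A,I \right)} = 4 + \frac{1}{3 \left(A + I\right)}$ ($D{\left(A,I \right)} = 4 + \frac{1}{3 \left(I + A\right)} = 4 + \frac{1}{3 \left(A + I\right)}$)
$\frac{W{\left(-313,-250 \right)}}{D{\left(228,249 \right)}} = \frac{\left(-250\right) \left(-36 - 250\right)}{\frac{1}{228 + 249} \left(\frac{1}{3} + 4 \cdot 228 + 4 \cdot 249\right)} = \frac{\left(-250\right) \left(-286\right)}{\frac{1}{477} \left(\frac{1}{3} + 912 + 996\right)} = \frac{71500}{\frac{1}{477} \cdot \frac{5725}{3}} = \frac{71500}{\frac{5725}{1431}} = 71500 \cdot \frac{1431}{5725} = \frac{4092660}{229}$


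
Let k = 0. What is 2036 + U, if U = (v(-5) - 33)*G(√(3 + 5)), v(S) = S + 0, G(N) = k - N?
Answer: 2036 + 76*√2 ≈ 2143.5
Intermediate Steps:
G(N) = -N (G(N) = 0 - N = -N)
v(S) = S
U = 76*√2 (U = (-5 - 33)*(-√(3 + 5)) = -(-38)*√8 = -(-38)*2*√2 = -(-76)*√2 = 76*√2 ≈ 107.48)
2036 + U = 2036 + 76*√2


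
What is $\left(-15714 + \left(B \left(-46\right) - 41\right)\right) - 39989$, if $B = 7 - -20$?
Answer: $-56986$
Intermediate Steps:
$B = 27$ ($B = 7 + 20 = 27$)
$\left(-15714 + \left(B \left(-46\right) - 41\right)\right) - 39989 = \left(-15714 + \left(27 \left(-46\right) - 41\right)\right) - 39989 = \left(-15714 - 1283\right) - 39989 = -16997 - 39989 = -56986$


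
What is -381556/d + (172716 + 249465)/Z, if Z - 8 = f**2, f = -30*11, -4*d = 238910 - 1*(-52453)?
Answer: 289225926095/31731761604 ≈ 9.1147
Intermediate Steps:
d = -291363/4 (d = -(238910 - 1*(-52453))/4 = -(238910 + 52453)/4 = -1/4*291363 = -291363/4 ≈ -72841.)
f = -330
Z = 108908 (Z = 8 + (-330)**2 = 8 + 108900 = 108908)
-381556/d + (172716 + 249465)/Z = -381556/(-291363/4) + (172716 + 249465)/108908 = -381556*(-4/291363) + 422181*(1/108908) = 1526224/291363 + 422181/108908 = 289225926095/31731761604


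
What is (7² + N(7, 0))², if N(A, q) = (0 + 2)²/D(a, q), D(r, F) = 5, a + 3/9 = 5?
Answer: 62001/25 ≈ 2480.0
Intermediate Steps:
a = 14/3 (a = -⅓ + 5 = 14/3 ≈ 4.6667)
N(A, q) = ⅘ (N(A, q) = (0 + 2)²/5 = 2²*(⅕) = 4*(⅕) = ⅘)
(7² + N(7, 0))² = (7² + ⅘)² = (49 + ⅘)² = (249/5)² = 62001/25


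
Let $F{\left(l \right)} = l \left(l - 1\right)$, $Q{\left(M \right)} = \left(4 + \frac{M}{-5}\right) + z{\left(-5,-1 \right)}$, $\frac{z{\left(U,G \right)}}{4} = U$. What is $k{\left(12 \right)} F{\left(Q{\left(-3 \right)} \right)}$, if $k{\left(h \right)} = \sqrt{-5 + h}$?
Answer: $\frac{6314 \sqrt{7}}{25} \approx 668.21$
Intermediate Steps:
$z{\left(U,G \right)} = 4 U$
$Q{\left(M \right)} = -16 - \frac{M}{5}$ ($Q{\left(M \right)} = \left(4 + \frac{M}{-5}\right) + 4 \left(-5\right) = \left(4 + M \left(- \frac{1}{5}\right)\right) - 20 = \left(4 - \frac{M}{5}\right) - 20 = -16 - \frac{M}{5}$)
$F{\left(l \right)} = l \left(-1 + l\right)$
$k{\left(12 \right)} F{\left(Q{\left(-3 \right)} \right)} = \sqrt{-5 + 12} \left(-16 - - \frac{3}{5}\right) \left(-1 - \frac{77}{5}\right) = \sqrt{7} \left(-16 + \frac{3}{5}\right) \left(-1 + \left(-16 + \frac{3}{5}\right)\right) = \sqrt{7} \left(- \frac{77 \left(-1 - \frac{77}{5}\right)}{5}\right) = \sqrt{7} \left(\left(- \frac{77}{5}\right) \left(- \frac{82}{5}\right)\right) = \sqrt{7} \cdot \frac{6314}{25} = \frac{6314 \sqrt{7}}{25}$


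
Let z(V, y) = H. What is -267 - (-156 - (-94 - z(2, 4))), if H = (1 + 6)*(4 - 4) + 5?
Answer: -210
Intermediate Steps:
H = 5 (H = 7*0 + 5 = 0 + 5 = 5)
z(V, y) = 5
-267 - (-156 - (-94 - z(2, 4))) = -267 - (-156 - (-94 - 1*5)) = -267 - (-156 - (-94 - 5)) = -267 - (-156 - 1*(-99)) = -267 - (-156 + 99) = -267 - 1*(-57) = -267 + 57 = -210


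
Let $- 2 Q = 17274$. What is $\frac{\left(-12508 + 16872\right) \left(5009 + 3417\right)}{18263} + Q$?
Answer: $- \frac{120966467}{18263} \approx -6623.6$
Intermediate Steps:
$Q = -8637$ ($Q = \left(- \frac{1}{2}\right) 17274 = -8637$)
$\frac{\left(-12508 + 16872\right) \left(5009 + 3417\right)}{18263} + Q = \frac{\left(-12508 + 16872\right) \left(5009 + 3417\right)}{18263} - 8637 = 4364 \cdot 8426 \cdot \frac{1}{18263} - 8637 = 36771064 \cdot \frac{1}{18263} - 8637 = \frac{36771064}{18263} - 8637 = - \frac{120966467}{18263}$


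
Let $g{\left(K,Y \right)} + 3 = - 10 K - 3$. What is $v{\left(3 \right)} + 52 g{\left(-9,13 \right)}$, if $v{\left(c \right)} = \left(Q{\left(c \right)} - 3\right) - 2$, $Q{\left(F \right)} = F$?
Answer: $4366$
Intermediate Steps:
$g{\left(K,Y \right)} = -6 - 10 K$ ($g{\left(K,Y \right)} = -3 - \left(3 + 10 K\right) = -6 - 10 K$)
$v{\left(c \right)} = -5 + c$ ($v{\left(c \right)} = \left(c - 3\right) - 2 = \left(-3 + c\right) - 2 = -5 + c$)
$v{\left(3 \right)} + 52 g{\left(-9,13 \right)} = \left(-5 + 3\right) + 52 \left(-6 - -90\right) = -2 + 52 \left(-6 + 90\right) = -2 + 52 \cdot 84 = -2 + 4368 = 4366$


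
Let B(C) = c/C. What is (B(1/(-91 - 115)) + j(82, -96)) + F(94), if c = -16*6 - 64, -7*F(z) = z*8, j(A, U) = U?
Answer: 229296/7 ≈ 32757.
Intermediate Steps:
F(z) = -8*z/7 (F(z) = -z*8/7 = -8*z/7)
c = -160 (c = -96 - 64 = -160)
B(C) = -160/C
(B(1/(-91 - 115)) + j(82, -96)) + F(94) = (-160/(1/(-91 - 115)) - 96) - 8/7*94 = (-160/(1/(-206)) - 96) - 752/7 = (-160/(-1/206) - 96) - 752/7 = (-160*(-206) - 96) - 752/7 = (32960 - 96) - 752/7 = 32864 - 752/7 = 229296/7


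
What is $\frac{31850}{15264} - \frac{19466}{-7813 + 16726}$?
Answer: $- \frac{2208329}{22674672} \approx -0.097392$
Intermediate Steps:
$\frac{31850}{15264} - \frac{19466}{-7813 + 16726} = 31850 \cdot \frac{1}{15264} - \frac{19466}{8913} = \frac{15925}{7632} - \frac{19466}{8913} = - \frac{2208329}{22674672}$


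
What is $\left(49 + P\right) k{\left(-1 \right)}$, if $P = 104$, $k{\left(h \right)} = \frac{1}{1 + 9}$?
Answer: $\frac{153}{10} \approx 15.3$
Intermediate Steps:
$k{\left(h \right)} = \frac{1}{10}$
$\left(49 + P\right) k{\left(-1 \right)} = \left(49 + 104\right) \frac{1}{10} = 153 \cdot \frac{1}{10} = \frac{153}{10}$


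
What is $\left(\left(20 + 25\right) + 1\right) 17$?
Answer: $782$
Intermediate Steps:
$\left(\left(20 + 25\right) + 1\right) 17 = \left(45 + 1\right) 17 = 46 \cdot 17 = 782$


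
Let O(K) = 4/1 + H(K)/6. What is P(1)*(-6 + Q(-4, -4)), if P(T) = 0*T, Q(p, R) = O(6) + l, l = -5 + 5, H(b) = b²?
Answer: 0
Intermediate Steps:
O(K) = 4 + K²/6 (O(K) = 4/1 + K²/6 = 4*1 + K²*(⅙) = 4 + K²/6)
l = 0
Q(p, R) = 10 (Q(p, R) = (4 + (⅙)*6²) + 0 = (4 + (⅙)*36) + 0 = (4 + 6) + 0 = 10 + 0 = 10)
P(T) = 0
P(1)*(-6 + Q(-4, -4)) = 0*(-6 + 10) = 0*4 = 0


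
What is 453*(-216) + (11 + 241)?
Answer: -97596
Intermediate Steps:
453*(-216) + (11 + 241) = -97848 + 252 = -97596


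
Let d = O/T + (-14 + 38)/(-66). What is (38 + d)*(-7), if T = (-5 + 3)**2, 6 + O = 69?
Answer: -16443/44 ≈ -373.70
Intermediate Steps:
O = 63 (O = -6 + 69 = 63)
T = 4 (T = (-2)**2 = 4)
d = 677/44 (d = 63/4 + (-14 + 38)/(-66) = 63*(1/4) + 24*(-1/66) = 63/4 - 4/11 = 677/44 ≈ 15.386)
(38 + d)*(-7) = (38 + 677/44)*(-7) = (2349/44)*(-7) = -16443/44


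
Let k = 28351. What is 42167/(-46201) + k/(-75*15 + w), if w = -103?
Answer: -1361625627/56734828 ≈ -24.000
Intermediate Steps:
42167/(-46201) + k/(-75*15 + w) = 42167/(-46201) + 28351/(-75*15 - 103) = 42167*(-1/46201) + 28351/(-1125 - 103) = -42167/46201 + 28351/(-1228) = -42167/46201 + 28351*(-1/1228) = -42167/46201 - 28351/1228 = -1361625627/56734828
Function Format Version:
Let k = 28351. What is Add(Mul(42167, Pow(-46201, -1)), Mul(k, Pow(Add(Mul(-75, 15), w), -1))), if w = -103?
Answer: Rational(-1361625627, 56734828) ≈ -24.000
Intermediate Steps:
Add(Mul(42167, Pow(-46201, -1)), Mul(k, Pow(Add(Mul(-75, 15), w), -1))) = Add(Mul(42167, Pow(-46201, -1)), Mul(28351, Pow(Add(Mul(-75, 15), -103), -1))) = Add(Mul(42167, Rational(-1, 46201)), Mul(28351, Pow(Add(-1125, -103), -1))) = Add(Rational(-42167, 46201), Mul(28351, Pow(-1228, -1))) = Add(Rational(-42167, 46201), Mul(28351, Rational(-1, 1228))) = Add(Rational(-42167, 46201), Rational(-28351, 1228)) = Rational(-1361625627, 56734828)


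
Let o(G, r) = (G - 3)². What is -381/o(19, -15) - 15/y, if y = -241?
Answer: -87981/61696 ≈ -1.4260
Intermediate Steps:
o(G, r) = (-3 + G)²
-381/o(19, -15) - 15/y = -381/(-3 + 19)² - 15/(-241) = -381/(16²) - 15*(-1/241) = -381/256 + 15/241 = -87981/61696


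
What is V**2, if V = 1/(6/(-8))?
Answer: 16/9 ≈ 1.7778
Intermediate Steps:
V = -4/3 (V = 1/(6*(-1/8)) = 1/(-3/4) = -4/3 ≈ -1.3333)
V**2 = (-4/3)**2 = 16/9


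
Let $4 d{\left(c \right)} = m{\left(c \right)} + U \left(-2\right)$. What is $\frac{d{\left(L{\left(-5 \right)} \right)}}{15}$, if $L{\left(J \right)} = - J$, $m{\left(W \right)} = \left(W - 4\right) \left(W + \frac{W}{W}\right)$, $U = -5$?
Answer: $\frac{4}{15} \approx 0.26667$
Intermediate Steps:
$m{\left(W \right)} = \left(1 + W\right) \left(-4 + W\right)$ ($m{\left(W \right)} = \left(-4 + W\right) \left(W + 1\right) = \left(-4 + W\right) \left(1 + W\right) = \left(1 + W\right) \left(-4 + W\right)$)
$d{\left(c \right)} = \frac{3}{2} - \frac{3 c}{4} + \frac{c^{2}}{4}$ ($d{\left(c \right)} = \frac{\left(-4 + c^{2} - 3 c\right) - -10}{4} = \frac{\left(-4 + c^{2} - 3 c\right) + 10}{4} = \frac{6 + c^{2} - 3 c}{4} = \frac{3}{2} - \frac{3 c}{4} + \frac{c^{2}}{4}$)
$\frac{d{\left(L{\left(-5 \right)} \right)}}{15} = \frac{\frac{3}{2} - \frac{3 \left(\left(-1\right) \left(-5\right)\right)}{4} + \frac{\left(\left(-1\right) \left(-5\right)\right)^{2}}{4}}{15} = \left(\frac{3}{2} - \frac{15}{4} + \frac{5^{2}}{4}\right) \frac{1}{15} = \left(\frac{3}{2} - \frac{15}{4} + \frac{1}{4} \cdot 25\right) \frac{1}{15} = \left(\frac{3}{2} - \frac{15}{4} + \frac{25}{4}\right) \frac{1}{15} = 4 \cdot \frac{1}{15} = \frac{4}{15}$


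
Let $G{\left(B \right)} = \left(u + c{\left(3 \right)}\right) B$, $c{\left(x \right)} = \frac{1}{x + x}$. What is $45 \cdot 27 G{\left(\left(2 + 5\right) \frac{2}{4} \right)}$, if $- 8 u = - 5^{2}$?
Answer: $\frac{223965}{16} \approx 13998.0$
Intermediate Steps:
$c{\left(x \right)} = \frac{1}{2 x}$
$u = \frac{25}{8}$ ($u = - \frac{\left(-1\right) 5^{2}}{8} = - \frac{\left(-1\right) 25}{8} = \left(- \frac{1}{8}\right) \left(-25\right) = \frac{25}{8} \approx 3.125$)
$G{\left(B \right)} = \frac{79 B}{24}$ ($G{\left(B \right)} = \left(\frac{25}{8} + \frac{1}{2 \cdot 3}\right) B = \left(\frac{25}{8} + \frac{1}{2} \cdot \frac{1}{3}\right) B = \left(\frac{25}{8} + \frac{1}{6}\right) B = \frac{79 B}{24}$)
$45 \cdot 27 G{\left(\left(2 + 5\right) \frac{2}{4} \right)} = 45 \cdot 27 \frac{79 \left(2 + 5\right) \frac{2}{4}}{24} = 1215 \frac{79 \cdot 7 \cdot 2 \cdot \frac{1}{4}}{24} = 1215 \frac{79 \cdot 7 \cdot \frac{1}{2}}{24} = 1215 \cdot \frac{79}{24} \cdot \frac{7}{2} = 1215 \cdot \frac{553}{48} = \frac{223965}{16}$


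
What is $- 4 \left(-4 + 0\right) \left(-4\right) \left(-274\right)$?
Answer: $17536$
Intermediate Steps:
$- 4 \left(-4 + 0\right) \left(-4\right) \left(-274\right) = \left(-4\right) \left(-4\right) \left(-4\right) \left(-274\right) = 16 \left(-4\right) \left(-274\right) = \left(-64\right) \left(-274\right) = 17536$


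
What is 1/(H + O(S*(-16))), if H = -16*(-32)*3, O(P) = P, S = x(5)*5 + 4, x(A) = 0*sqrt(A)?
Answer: 1/1472 ≈ 0.00067935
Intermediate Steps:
x(A) = 0
S = 4 (S = 0*5 + 4 = 0 + 4 = 4)
H = 1536 (H = 512*3 = 1536)
1/(H + O(S*(-16))) = 1/(1536 + 4*(-16)) = 1/(1536 - 64) = 1/1472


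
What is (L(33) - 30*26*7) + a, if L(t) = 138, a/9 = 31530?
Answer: 278448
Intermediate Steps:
a = 283770 (a = 9*31530 = 283770)
(L(33) - 30*26*7) + a = (138 - 30*26*7) + 283770 = (138 - 780*7) + 283770 = (138 - 5460) + 283770 = -5322 + 283770 = 278448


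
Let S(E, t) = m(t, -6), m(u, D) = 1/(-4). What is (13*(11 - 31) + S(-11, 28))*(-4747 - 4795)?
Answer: 4966611/2 ≈ 2.4833e+6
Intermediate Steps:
m(u, D) = -¼
S(E, t) = -¼
(13*(11 - 31) + S(-11, 28))*(-4747 - 4795) = (13*(11 - 31) - ¼)*(-4747 - 4795) = (13*(-20) - ¼)*(-9542) = (-260 - ¼)*(-9542) = -1041/4*(-9542) = 4966611/2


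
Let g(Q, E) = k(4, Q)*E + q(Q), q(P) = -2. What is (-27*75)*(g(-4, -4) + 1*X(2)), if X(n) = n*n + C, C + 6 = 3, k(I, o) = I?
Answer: 34425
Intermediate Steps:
C = -3 (C = -6 + 3 = -3)
g(Q, E) = -2 + 4*E (g(Q, E) = 4*E - 2 = -2 + 4*E)
X(n) = -3 + n² (X(n) = n*n - 3 = n² - 3 = -3 + n²)
(-27*75)*(g(-4, -4) + 1*X(2)) = (-27*75)*((-2 + 4*(-4)) + 1*(-3 + 2²)) = -2025*((-2 - 16) + 1*(-3 + 4)) = -2025*(-18 + 1*1) = -2025*(-18 + 1) = -2025*(-17) = 34425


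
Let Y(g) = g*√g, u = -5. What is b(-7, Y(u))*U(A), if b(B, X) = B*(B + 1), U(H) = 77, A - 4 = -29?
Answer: 3234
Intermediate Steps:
A = -25 (A = 4 - 29 = -25)
Y(g) = g^(3/2)
b(B, X) = B*(1 + B)
b(-7, Y(u))*U(A) = -7*(1 - 7)*77 = -7*(-6)*77 = 42*77 = 3234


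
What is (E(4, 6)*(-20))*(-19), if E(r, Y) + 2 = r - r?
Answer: -760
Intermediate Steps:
E(r, Y) = -2 (E(r, Y) = -2 + (r - r) = -2 + 0 = -2)
(E(4, 6)*(-20))*(-19) = -2*(-20)*(-19) = 40*(-19) = -760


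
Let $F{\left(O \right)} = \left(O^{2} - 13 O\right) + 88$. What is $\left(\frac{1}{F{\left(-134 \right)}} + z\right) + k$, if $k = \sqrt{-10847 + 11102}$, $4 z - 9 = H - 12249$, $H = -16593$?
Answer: $- \frac{285244867}{39572} + \sqrt{255} \approx -7192.3$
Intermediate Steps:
$z = - \frac{28833}{4}$ ($z = \frac{9}{4} + \frac{-16593 - 12249}{4} = \frac{9}{4} + \frac{1}{4} \left(-28842\right) = \frac{9}{4} - \frac{14421}{2} = - \frac{28833}{4} \approx -7208.3$)
$k = \sqrt{255} \approx 15.969$
$F{\left(O \right)} = 88 + O^{2} - 13 O$
$\left(\frac{1}{F{\left(-134 \right)}} + z\right) + k = \left(\frac{1}{88 + \left(-134\right)^{2} - -1742} - \frac{28833}{4}\right) + \sqrt{255} = \left(\frac{1}{88 + 17956 + 1742} - \frac{28833}{4}\right) + \sqrt{255} = \left(\frac{1}{19786} - \frac{28833}{4}\right) + \sqrt{255} = - \frac{285244867}{39572} + \sqrt{255}$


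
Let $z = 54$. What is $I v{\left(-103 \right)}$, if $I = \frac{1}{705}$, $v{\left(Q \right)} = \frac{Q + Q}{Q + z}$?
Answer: $\frac{206}{34545} \approx 0.0059632$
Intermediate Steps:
$v{\left(Q \right)} = \frac{2 Q}{54 + Q}$ ($v{\left(Q \right)} = \frac{Q + Q}{Q + 54} = \frac{2 Q}{54 + Q}$)
$I = \frac{1}{705} \approx 0.0014184$
$I v{\left(-103 \right)} = \frac{2 \left(-103\right) \frac{1}{54 - 103}}{705} = \frac{2 \left(-103\right) \frac{1}{-49}}{705} = \frac{2 \left(-103\right) \left(- \frac{1}{49}\right)}{705} = \frac{1}{705} \cdot \frac{206}{49} = \frac{206}{34545}$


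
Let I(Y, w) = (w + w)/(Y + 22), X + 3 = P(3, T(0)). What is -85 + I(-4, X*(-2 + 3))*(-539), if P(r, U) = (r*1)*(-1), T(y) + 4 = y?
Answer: 823/3 ≈ 274.33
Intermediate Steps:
T(y) = -4 + y
P(r, U) = -r (P(r, U) = r*(-1) = -r)
X = -6 (X = -3 - 1*3 = -3 - 3 = -6)
I(Y, w) = 2*w/(22 + Y) (I(Y, w) = (2*w)/(22 + Y) = 2*w/(22 + Y))
-85 + I(-4, X*(-2 + 3))*(-539) = -85 + (2*(-6*(-2 + 3))/(22 - 4))*(-539) = -85 + (2*(-6*1)/18)*(-539) = -85 + (2*(-6)*(1/18))*(-539) = -85 - 2/3*(-539) = -85 + 1078/3 = 823/3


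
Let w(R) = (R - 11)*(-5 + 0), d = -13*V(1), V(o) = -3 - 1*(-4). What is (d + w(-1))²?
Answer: 2209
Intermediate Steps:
V(o) = 1 (V(o) = -3 + 4 = 1)
d = -13 (d = -13*1 = -13)
w(R) = 55 - 5*R (w(R) = (-11 + R)*(-5) = 55 - 5*R)
(d + w(-1))² = (-13 + (55 - 5*(-1)))² = (-13 + (55 + 5))² = (-13 + 60)² = 47² = 2209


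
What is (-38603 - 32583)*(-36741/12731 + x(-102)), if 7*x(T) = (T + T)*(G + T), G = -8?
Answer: -20318367483258/89117 ≈ -2.2800e+8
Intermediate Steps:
x(T) = 2*T*(-8 + T)/7 (x(T) = ((T + T)*(-8 + T))/7 = ((2*T)*(-8 + T))/7 = (2*T*(-8 + T))/7 = 2*T*(-8 + T)/7)
(-38603 - 32583)*(-36741/12731 + x(-102)) = (-38603 - 32583)*(-36741/12731 + (2/7)*(-102)*(-8 - 102)) = -71186*(-36741*1/12731 + (2/7)*(-102)*(-110)) = -71186*(-36741/12731 + 22440/7) = -71186*285426453/89117 = -20318367483258/89117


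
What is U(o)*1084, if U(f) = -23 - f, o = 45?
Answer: -73712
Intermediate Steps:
U(o)*1084 = (-23 - 1*45)*1084 = (-23 - 45)*1084 = -68*1084 = -73712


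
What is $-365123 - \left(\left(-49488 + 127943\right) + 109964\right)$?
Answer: $-553542$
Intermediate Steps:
$-365123 - \left(\left(-49488 + 127943\right) + 109964\right) = -365123 - \left(78455 + 109964\right) = -365123 - 188419 = -553542$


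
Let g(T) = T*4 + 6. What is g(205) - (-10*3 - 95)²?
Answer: -14799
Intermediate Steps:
g(T) = 6 + 4*T (g(T) = 4*T + 6 = 6 + 4*T)
g(205) - (-10*3 - 95)² = (6 + 4*205) - (-10*3 - 95)² = (6 + 820) - (-30 - 95)² = 826 - 1*(-125)² = 826 - 1*15625 = 826 - 15625 = -14799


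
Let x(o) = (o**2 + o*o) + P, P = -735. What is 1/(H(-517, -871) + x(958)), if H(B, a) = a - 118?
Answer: 1/1833804 ≈ 5.4531e-7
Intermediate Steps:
x(o) = -735 + 2*o**2 (x(o) = (o**2 + o*o) - 735 = (o**2 + o**2) - 735 = 2*o**2 - 735 = -735 + 2*o**2)
H(B, a) = -118 + a
1/(H(-517, -871) + x(958)) = 1/((-118 - 871) + (-735 + 2*958**2)) = 1/(-989 + (-735 + 2*917764)) = 1/(-989 + (-735 + 1835528)) = 1/(-989 + 1834793) = 1/1833804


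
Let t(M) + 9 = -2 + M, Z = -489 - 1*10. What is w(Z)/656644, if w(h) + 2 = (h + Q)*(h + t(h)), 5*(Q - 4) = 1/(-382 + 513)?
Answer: 163570353/215050910 ≈ 0.76061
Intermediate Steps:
Z = -499 (Z = -489 - 10 = -499)
t(M) = -11 + M (t(M) = -9 + (-2 + M) = -11 + M)
Q = 2621/655 (Q = 4 + 1/(5*(-382 + 513)) = 4 + (1/5)/131 = 4 + (1/5)*(1/131) = 4 + 1/655 = 2621/655 ≈ 4.0015)
w(h) = -2 + (-11 + 2*h)*(2621/655 + h) (w(h) = -2 + (h + 2621/655)*(h + (-11 + h)) = -2 + (2621/655 + h)*(-11 + 2*h) = -2 + (-11 + 2*h)*(2621/655 + h))
w(Z)/656644 = (-30141/655 + 2*(-499)**2 - 1963/655*(-499))/656644 = (-30141/655 + 2*249001 + 979537/655)*(1/656644) = (-30141/655 + 498002 + 979537/655)*(1/656644) = (327140706/655)*(1/656644) = 163570353/215050910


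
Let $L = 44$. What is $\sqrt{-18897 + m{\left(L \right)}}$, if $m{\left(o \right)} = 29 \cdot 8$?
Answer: $i \sqrt{18665} \approx 136.62 i$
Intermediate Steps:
$m{\left(o \right)} = 232$
$\sqrt{-18897 + m{\left(L \right)}} = \sqrt{-18897 + 232} = \sqrt{-18665} = i \sqrt{18665}$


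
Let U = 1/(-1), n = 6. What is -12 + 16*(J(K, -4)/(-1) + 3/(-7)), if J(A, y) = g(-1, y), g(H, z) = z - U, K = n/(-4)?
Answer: 204/7 ≈ 29.143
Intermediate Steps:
U = -1
K = -3/2 (K = 6/(-4) = 6*(-¼) = -3/2 ≈ -1.5000)
g(H, z) = 1 + z (g(H, z) = z - 1*(-1) = z + 1 = 1 + z)
J(A, y) = 1 + y
-12 + 16*(J(K, -4)/(-1) + 3/(-7)) = -12 + 16*((1 - 4)/(-1) + 3/(-7)) = -12 + 16*(-3*(-1) + 3*(-⅐)) = -12 + 16*(3 - 3/7) = -12 + 16*(18/7) = -12 + 288/7 = 204/7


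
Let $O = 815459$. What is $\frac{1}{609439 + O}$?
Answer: $\frac{1}{1424898} \approx 7.018 \cdot 10^{-7}$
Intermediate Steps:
$\frac{1}{609439 + O} = \frac{1}{609439 + 815459} = \frac{1}{1424898}$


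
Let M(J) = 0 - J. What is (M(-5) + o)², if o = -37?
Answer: 1024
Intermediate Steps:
M(J) = -J
(M(-5) + o)² = (-1*(-5) - 37)² = (5 - 37)² = (-32)² = 1024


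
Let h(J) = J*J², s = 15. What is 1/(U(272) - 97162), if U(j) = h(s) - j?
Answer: -1/94059 ≈ -1.0632e-5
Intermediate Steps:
h(J) = J³
U(j) = 3375 - j (U(j) = 15³ - j = 3375 - j)
1/(U(272) - 97162) = 1/((3375 - 1*272) - 97162) = 1/((3375 - 272) - 97162) = 1/(3103 - 97162) = 1/(-94059) = -1/94059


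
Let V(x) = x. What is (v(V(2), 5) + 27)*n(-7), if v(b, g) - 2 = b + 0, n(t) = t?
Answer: -217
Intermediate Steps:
v(b, g) = 2 + b (v(b, g) = 2 + (b + 0) = 2 + b)
(v(V(2), 5) + 27)*n(-7) = ((2 + 2) + 27)*(-7) = (4 + 27)*(-7) = 31*(-7) = -217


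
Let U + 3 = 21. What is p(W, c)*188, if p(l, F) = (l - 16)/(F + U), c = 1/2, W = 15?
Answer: -376/37 ≈ -10.162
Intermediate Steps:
U = 18 (U = -3 + 21 = 18)
c = ½ ≈ 0.50000
p(l, F) = (-16 + l)/(18 + F) (p(l, F) = (l - 16)/(F + 18) = (-16 + l)/(18 + F))
p(W, c)*188 = ((-16 + 15)/(18 + ½))*188 = (-1/(37/2))*188 = ((2/37)*(-1))*188 = -2/37*188 = -376/37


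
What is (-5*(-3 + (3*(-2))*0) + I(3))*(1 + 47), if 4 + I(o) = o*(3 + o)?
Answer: 1392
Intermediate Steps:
I(o) = -4 + o*(3 + o)
(-5*(-3 + (3*(-2))*0) + I(3))*(1 + 47) = (-5*(-3 + (3*(-2))*0) + (-4 + 3**2 + 3*3))*(1 + 47) = (-5*(-3 - 6*0) + (-4 + 9 + 9))*48 = (-5*(-3 + 0) + 14)*48 = (-5*(-3) + 14)*48 = (15 + 14)*48 = 29*48 = 1392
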